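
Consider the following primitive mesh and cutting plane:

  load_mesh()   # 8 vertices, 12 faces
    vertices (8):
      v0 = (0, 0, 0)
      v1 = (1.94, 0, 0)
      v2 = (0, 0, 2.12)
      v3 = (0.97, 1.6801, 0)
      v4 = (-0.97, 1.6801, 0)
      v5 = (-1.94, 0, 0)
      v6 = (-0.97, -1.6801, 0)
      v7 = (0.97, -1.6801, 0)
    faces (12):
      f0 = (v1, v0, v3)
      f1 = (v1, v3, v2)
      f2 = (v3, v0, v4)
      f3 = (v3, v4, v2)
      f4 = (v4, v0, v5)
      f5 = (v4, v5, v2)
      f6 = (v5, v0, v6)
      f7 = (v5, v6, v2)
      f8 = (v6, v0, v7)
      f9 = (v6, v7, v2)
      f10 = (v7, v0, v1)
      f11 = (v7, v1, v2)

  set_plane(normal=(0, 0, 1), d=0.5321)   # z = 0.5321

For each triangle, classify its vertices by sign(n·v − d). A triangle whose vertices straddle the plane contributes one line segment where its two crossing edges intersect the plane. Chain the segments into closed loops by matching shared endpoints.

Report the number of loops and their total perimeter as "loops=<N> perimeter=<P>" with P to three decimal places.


loops=1 perimeter=8.718

Straddling triangles (6 of 12):
  (v1,v3,v2) [--+] → (0.726539, 1.25841, 0.5321)–(1.45308, 0, 0.5321)  len=1.4531
  (v3,v4,v2) [--+] → (-0.726539, 1.25841, 0.5321)–(0.726539, 1.25841, 0.5321)  len=1.4531
  (v4,v5,v2) [--+] → (-1.45308, 0, 0.5321)–(-0.726539, 1.25841, 0.5321)  len=1.4531
  (v5,v6,v2) [--+] → (-0.726539, -1.25841, 0.5321)–(-1.45308, 0, 0.5321)  len=1.4531
  (v6,v7,v2) [--+] → (0.726539, -1.25841, 0.5321)–(-0.726539, -1.25841, 0.5321)  len=1.4531
  (v7,v1,v2) [--+] → (1.45308, 0, 0.5321)–(0.726539, -1.25841, 0.5321)  len=1.4531

Chained into 1 loop(s):
  loop 1: 6 segments, perimeter = 8.7185
Total perimeter = 8.718


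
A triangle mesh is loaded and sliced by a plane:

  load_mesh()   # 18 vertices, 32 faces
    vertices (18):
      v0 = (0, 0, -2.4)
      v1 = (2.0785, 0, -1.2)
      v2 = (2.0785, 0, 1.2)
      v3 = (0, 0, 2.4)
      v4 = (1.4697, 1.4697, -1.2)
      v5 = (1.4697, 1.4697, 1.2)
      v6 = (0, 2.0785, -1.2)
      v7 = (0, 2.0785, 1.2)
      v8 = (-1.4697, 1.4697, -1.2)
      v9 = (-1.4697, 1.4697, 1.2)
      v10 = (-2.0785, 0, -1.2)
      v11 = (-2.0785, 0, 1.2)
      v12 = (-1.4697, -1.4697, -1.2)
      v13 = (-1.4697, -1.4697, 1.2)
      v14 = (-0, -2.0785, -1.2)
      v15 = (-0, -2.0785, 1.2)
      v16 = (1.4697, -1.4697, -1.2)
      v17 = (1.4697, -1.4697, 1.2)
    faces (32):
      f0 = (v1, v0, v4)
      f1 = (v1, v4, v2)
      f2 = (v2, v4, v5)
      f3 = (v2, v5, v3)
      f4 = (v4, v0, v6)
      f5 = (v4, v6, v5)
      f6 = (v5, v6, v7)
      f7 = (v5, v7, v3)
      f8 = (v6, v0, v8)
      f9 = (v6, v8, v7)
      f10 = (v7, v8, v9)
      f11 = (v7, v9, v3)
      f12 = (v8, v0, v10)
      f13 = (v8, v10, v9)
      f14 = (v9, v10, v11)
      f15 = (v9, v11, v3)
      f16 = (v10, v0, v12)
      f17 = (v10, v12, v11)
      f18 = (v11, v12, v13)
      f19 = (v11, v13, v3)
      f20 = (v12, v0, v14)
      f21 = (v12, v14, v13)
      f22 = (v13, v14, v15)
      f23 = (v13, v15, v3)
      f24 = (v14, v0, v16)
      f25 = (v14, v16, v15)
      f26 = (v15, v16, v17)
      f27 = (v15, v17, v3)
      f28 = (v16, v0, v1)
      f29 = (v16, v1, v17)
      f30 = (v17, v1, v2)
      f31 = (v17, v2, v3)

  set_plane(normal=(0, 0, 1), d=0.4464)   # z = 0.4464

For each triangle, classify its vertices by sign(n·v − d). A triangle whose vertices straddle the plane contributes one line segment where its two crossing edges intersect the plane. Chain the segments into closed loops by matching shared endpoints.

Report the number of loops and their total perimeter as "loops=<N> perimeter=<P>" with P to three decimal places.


Straddling triangles (16 of 32):
  (v1,v4,v2) [--+] → (1.88734, 0.461486, 0.4464)–(2.0785, 0, 0.4464)  len=0.4995
  (v2,v4,v5) [+-+] → (1.88734, 0.461486, 0.4464)–(1.4697, 1.4697, 0.4464)  len=1.0913
  (v4,v6,v5) [--+] → (1.00821, 1.66086, 0.4464)–(1.4697, 1.4697, 0.4464)  len=0.4995
  (v5,v6,v7) [+-+] → (1.00821, 1.66086, 0.4464)–(0, 2.0785, 0.4464)  len=1.0913
  (v6,v8,v7) [--+] → (-0.461486, 1.88734, 0.4464)–(0, 2.0785, 0.4464)  len=0.4995
  (v7,v8,v9) [+-+] → (-0.461486, 1.88734, 0.4464)–(-1.4697, 1.4697, 0.4464)  len=1.0913
  (v8,v10,v9) [--+] → (-1.66086, 1.00821, 0.4464)–(-1.4697, 1.4697, 0.4464)  len=0.4995
  (v9,v10,v11) [+-+] → (-1.66086, 1.00821, 0.4464)–(-2.0785, 0, 0.4464)  len=1.0913
  (v10,v12,v11) [--+] → (-1.88734, -0.461486, 0.4464)–(-2.0785, 0, 0.4464)  len=0.4995
  (v11,v12,v13) [+-+] → (-1.88734, -0.461486, 0.4464)–(-1.4697, -1.4697, 0.4464)  len=1.0913
  (v12,v14,v13) [--+] → (-1.00821, -1.66086, 0.4464)–(-1.4697, -1.4697, 0.4464)  len=0.4995
  (v13,v14,v15) [+-+] → (-1.00821, -1.66086, 0.4464)–(0, -2.0785, 0.4464)  len=1.0913
  (v14,v16,v15) [--+] → (0.461486, -1.88734, 0.4464)–(0, -2.0785, 0.4464)  len=0.4995
  (v15,v16,v17) [+-+] → (0.461486, -1.88734, 0.4464)–(1.4697, -1.4697, 0.4464)  len=1.0913
  (v16,v1,v17) [--+] → (1.66086, -1.00821, 0.4464)–(1.4697, -1.4697, 0.4464)  len=0.4995
  (v17,v1,v2) [+-+] → (1.66086, -1.00821, 0.4464)–(2.0785, 0, 0.4464)  len=1.0913

Chained into 1 loop(s):
  loop 1: 16 segments, perimeter = 12.7264
Total perimeter = 12.726

loops=1 perimeter=12.726


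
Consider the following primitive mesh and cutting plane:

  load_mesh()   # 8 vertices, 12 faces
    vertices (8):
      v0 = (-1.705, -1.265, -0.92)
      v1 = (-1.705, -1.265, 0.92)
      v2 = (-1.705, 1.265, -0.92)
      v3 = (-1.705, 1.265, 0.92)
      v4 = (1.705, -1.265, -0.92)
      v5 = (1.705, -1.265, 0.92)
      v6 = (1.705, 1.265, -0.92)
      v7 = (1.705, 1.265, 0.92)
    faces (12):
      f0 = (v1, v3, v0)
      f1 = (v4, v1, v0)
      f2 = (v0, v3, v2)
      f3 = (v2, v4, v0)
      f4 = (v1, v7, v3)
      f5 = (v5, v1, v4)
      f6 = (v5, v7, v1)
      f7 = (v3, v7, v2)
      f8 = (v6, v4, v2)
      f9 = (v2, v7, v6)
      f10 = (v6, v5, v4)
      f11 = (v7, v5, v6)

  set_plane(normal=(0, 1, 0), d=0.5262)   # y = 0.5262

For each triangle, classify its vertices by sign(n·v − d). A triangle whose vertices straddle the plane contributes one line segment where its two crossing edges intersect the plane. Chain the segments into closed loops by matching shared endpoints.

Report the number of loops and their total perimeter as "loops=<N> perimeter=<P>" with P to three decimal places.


Straddling triangles (8 of 12):
  (v1,v3,v0) [-+-] → (-1.705, 0.5262, 0.92)–(-1.705, 0.5262, 0.382691)  len=0.5373
  (v0,v3,v2) [-++] → (-1.705, 0.5262, 0.382691)–(-1.705, 0.5262, -0.92)  len=1.3027
  (v2,v4,v0) [+--] → (-0.709226, 0.5262, -0.92)–(-1.705, 0.5262, -0.92)  len=0.9958
  (v1,v7,v3) [-++] → (0.709226, 0.5262, 0.92)–(-1.705, 0.5262, 0.92)  len=2.4142
  (v5,v7,v1) [-+-] → (1.705, 0.5262, 0.92)–(0.709226, 0.5262, 0.92)  len=0.9958
  (v6,v4,v2) [+-+] → (1.705, 0.5262, -0.92)–(-0.709226, 0.5262, -0.92)  len=2.4142
  (v6,v5,v4) [+--] → (1.705, 0.5262, -0.382691)–(1.705, 0.5262, -0.92)  len=0.5373
  (v7,v5,v6) [+-+] → (1.705, 0.5262, 0.92)–(1.705, 0.5262, -0.382691)  len=1.3027

Chained into 1 loop(s):
  loop 1: 8 segments, perimeter = 10.5000
Total perimeter = 10.500

loops=1 perimeter=10.500


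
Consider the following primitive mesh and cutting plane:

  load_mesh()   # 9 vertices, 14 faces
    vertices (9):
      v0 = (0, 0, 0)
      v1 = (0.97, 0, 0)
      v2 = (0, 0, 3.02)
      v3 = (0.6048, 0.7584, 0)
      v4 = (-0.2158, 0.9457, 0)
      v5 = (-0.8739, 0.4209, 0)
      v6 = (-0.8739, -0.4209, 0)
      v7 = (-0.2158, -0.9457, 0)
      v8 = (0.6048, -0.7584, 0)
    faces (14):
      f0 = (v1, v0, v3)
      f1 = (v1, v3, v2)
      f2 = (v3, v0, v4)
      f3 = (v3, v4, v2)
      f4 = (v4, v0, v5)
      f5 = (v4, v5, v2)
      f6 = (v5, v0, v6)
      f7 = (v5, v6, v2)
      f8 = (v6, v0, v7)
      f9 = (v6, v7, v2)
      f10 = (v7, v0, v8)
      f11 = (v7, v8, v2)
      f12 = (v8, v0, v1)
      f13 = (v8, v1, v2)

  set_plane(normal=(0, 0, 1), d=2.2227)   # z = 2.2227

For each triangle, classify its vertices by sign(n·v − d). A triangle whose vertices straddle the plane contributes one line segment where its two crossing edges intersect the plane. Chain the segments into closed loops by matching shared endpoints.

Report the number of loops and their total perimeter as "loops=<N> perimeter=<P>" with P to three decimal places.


loops=1 perimeter=1.556

Straddling triangles (7 of 14):
  (v1,v3,v2) [--+] → (0.159671, 0.200223, 2.2227)–(0.256086, 0, 2.2227)  len=0.2222
  (v3,v4,v2) [--+] → (-0.0569726, 0.249671, 2.2227)–(0.159671, 0.200223, 2.2227)  len=0.2222
  (v4,v5,v2) [--+] → (-0.230715, 0.11112, 2.2227)–(-0.0569726, 0.249671, 2.2227)  len=0.2222
  (v5,v6,v2) [--+] → (-0.230715, -0.11112, 2.2227)–(-0.230715, 0.11112, 2.2227)  len=0.2222
  (v6,v7,v2) [--+] → (-0.0569726, -0.249671, 2.2227)–(-0.230715, -0.11112, 2.2227)  len=0.2222
  (v7,v8,v2) [--+] → (0.159671, -0.200223, 2.2227)–(-0.0569726, -0.249671, 2.2227)  len=0.2222
  (v8,v1,v2) [--+] → (0.256086, 0, 2.2227)–(0.159671, -0.200223, 2.2227)  len=0.2222

Chained into 1 loop(s):
  loop 1: 7 segments, perimeter = 1.5556
Total perimeter = 1.556


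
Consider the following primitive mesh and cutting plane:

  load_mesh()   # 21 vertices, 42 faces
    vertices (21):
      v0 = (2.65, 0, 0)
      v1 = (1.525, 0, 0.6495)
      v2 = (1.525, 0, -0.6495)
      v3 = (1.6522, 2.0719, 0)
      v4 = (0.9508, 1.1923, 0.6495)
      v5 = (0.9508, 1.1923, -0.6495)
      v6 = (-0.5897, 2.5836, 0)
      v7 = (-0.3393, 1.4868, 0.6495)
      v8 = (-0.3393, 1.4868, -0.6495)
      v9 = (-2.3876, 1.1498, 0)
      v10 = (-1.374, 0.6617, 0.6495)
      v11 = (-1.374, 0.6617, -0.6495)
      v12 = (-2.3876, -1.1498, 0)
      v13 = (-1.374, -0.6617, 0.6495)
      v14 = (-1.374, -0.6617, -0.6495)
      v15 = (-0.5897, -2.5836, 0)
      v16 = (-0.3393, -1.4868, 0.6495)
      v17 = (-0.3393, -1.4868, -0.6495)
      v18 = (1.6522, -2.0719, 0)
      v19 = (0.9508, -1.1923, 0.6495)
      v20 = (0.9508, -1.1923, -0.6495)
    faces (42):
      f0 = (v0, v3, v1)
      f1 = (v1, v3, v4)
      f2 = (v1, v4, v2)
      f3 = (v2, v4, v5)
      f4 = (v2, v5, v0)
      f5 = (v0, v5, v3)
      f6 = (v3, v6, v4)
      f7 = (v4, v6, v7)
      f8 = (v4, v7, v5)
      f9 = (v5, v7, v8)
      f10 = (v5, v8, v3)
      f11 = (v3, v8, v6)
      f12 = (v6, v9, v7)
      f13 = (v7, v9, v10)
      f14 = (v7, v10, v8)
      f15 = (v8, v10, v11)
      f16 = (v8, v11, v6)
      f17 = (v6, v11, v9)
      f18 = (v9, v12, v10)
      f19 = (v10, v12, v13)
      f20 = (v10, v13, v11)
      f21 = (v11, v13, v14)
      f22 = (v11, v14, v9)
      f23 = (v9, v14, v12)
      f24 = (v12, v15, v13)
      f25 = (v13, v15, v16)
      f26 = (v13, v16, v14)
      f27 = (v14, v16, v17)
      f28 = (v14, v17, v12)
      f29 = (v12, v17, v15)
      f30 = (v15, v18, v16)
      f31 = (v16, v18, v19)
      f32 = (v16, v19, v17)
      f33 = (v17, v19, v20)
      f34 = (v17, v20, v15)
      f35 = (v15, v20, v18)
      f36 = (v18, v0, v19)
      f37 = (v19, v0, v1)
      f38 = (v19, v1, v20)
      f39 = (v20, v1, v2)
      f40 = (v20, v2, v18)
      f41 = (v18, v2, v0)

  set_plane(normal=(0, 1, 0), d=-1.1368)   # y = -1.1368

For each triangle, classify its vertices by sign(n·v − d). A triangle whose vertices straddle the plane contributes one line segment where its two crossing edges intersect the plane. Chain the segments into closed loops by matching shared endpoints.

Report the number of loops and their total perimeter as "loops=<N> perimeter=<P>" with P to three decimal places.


Straddling triangles (14 of 42):
  (v9,v12,v10) [+-+] → (-2.3876, -1.1368, 0)–(-2.38033, -1.1368, 0.00466105)  len=0.0086
  (v10,v12,v13) [+-+] → (-2.38033, -1.1368, 0.00466105)–(-2.3606, -1.1368, 0.0172987)  len=0.0234
  (v9,v14,v12) [++-] → (-2.3606, -1.1368, -0.0172987)–(-2.3876, -1.1368, 0)  len=0.0321
  (v12,v15,v13) [--+] → (-1.18012, -1.1368, 0.488941)–(-2.3606, -1.1368, 0.0172987)  len=1.2712
  (v13,v15,v16) [+--] → (-1.18012, -1.1368, 0.488941)–(-0.77821, -1.1368, 0.6495)  len=0.4328
  (v13,v16,v14) [+-+] → (-0.77821, -1.1368, 0.6495)–(-0.77821, -1.1368, 0.0984759)  len=0.5510
  (v14,v16,v17) [+--] → (-0.77821, -1.1368, 0.0984759)–(-0.77821, -1.1368, -0.6495)  len=0.7480
  (v14,v17,v12) [+--] → (-0.77821, -1.1368, -0.6495)–(-2.3606, -1.1368, -0.0172987)  len=1.7040
  (v18,v0,v19) [-+-] → (2.10253, -1.1368, 0)–(1.0299, -1.1368, 0.619267)  len=1.2386
  (v19,v0,v1) [-++] → (1.0299, -1.1368, 0.619267)–(0.977528, -1.1368, 0.6495)  len=0.0605
  (v19,v1,v20) [-+-] → (0.977528, -1.1368, 0.6495)–(0.977528, -1.1368, -0.589033)  len=1.2385
  (v20,v1,v2) [-++] → (0.977528, -1.1368, -0.589033)–(0.977528, -1.1368, -0.6495)  len=0.0605
  (v20,v2,v18) [-+-] → (0.977528, -1.1368, -0.6495)–(1.59479, -1.1368, -0.293136)  len=0.7127
  (v18,v2,v0) [-++] → (1.59479, -1.1368, -0.293136)–(2.10253, -1.1368, 0)  len=0.5863

Chained into 2 loop(s):
  loop 1: 8 segments, perimeter = 4.7711
  loop 2: 6 segments, perimeter = 3.8971
Total perimeter = 8.668

loops=2 perimeter=8.668


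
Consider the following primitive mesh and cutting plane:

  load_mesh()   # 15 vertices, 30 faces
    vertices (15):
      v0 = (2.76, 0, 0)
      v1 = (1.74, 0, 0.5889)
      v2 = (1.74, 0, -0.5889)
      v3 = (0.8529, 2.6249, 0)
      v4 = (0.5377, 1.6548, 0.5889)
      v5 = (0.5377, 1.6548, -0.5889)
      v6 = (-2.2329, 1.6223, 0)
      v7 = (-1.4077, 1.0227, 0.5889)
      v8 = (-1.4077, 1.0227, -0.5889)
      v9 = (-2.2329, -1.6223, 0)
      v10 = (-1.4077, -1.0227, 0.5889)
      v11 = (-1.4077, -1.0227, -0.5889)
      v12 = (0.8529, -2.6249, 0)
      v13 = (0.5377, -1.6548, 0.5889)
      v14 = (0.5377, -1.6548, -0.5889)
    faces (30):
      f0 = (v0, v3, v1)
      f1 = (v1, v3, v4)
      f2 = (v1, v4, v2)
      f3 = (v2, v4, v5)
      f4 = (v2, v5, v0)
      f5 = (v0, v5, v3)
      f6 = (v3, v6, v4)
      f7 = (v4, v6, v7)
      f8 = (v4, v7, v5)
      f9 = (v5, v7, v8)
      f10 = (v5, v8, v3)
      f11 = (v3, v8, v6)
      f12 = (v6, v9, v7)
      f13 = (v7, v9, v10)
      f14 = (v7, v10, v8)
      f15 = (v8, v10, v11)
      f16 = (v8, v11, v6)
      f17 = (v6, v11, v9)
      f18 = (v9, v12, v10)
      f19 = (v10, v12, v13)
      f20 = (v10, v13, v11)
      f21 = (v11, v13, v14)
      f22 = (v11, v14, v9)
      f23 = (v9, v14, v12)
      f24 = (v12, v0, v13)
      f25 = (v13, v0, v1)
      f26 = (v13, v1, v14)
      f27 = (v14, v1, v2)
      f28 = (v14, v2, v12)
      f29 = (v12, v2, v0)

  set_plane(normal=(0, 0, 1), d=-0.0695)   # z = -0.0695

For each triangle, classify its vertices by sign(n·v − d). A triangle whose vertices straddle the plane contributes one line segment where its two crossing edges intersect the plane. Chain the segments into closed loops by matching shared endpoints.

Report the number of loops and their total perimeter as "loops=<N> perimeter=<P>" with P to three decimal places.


loops=2 perimeter=25.743

Straddling triangles (20 of 30):
  (v1,v4,v2) [++-] → (1.2098, 0.729753, -0.0695)–(1.74, 0, -0.0695)  len=0.9020
  (v2,v4,v5) [-+-] → (1.2098, 0.729753, -0.0695)–(0.5377, 1.6548, -0.0695)  len=1.1434
  (v2,v5,v0) [--+] → (2.49773, 0.195294, -0.0695)–(2.63962, 0, -0.0695)  len=0.2414
  (v0,v5,v3) [+-+] → (2.49773, 0.195294, -0.0695)–(0.815701, 2.51041, -0.0695)  len=2.8616
  (v4,v7,v5) [++-] → (-0.320205, 1.37605, -0.0695)–(0.5377, 1.6548, -0.0695)  len=0.9021
  (v5,v7,v8) [-+-] → (-0.320205, 1.37605, -0.0695)–(-1.4077, 1.0227, -0.0695)  len=1.1435
  (v5,v8,v3) [--+] → (0.586112, 2.43581, -0.0695)–(0.815701, 2.51041, -0.0695)  len=0.2414
  (v3,v8,v6) [+-+] → (0.586112, 2.43581, -0.0695)–(-2.13551, 1.55154, -0.0695)  len=2.8617
  (v7,v10,v8) [++-] → (-1.4077, 0.120696, -0.0695)–(-1.4077, 1.0227, -0.0695)  len=0.9020
  (v8,v10,v11) [-+-] → (-1.4077, 0.120696, -0.0695)–(-1.4077, -1.0227, -0.0695)  len=1.1434
  (v8,v11,v6) [--+] → (-2.13551, 1.31015, -0.0695)–(-2.13551, 1.55154, -0.0695)  len=0.2414
  (v6,v11,v9) [+-+] → (-2.13551, 1.31015, -0.0695)–(-2.13551, -1.55154, -0.0695)  len=2.8617
  (v10,v13,v11) [++-] → (-0.549795, -1.30145, -0.0695)–(-1.4077, -1.0227, -0.0695)  len=0.9021
  (v11,v13,v14) [-+-] → (-0.549795, -1.30145, -0.0695)–(0.5377, -1.6548, -0.0695)  len=1.1435
  (v11,v14,v9) [--+] → (-1.90592, -1.62614, -0.0695)–(-2.13551, -1.55154, -0.0695)  len=0.2414
  (v9,v14,v12) [+-+] → (-1.90592, -1.62614, -0.0695)–(0.815701, -2.51041, -0.0695)  len=2.8617
  (v13,v1,v14) [++-] → (1.0679, -0.925047, -0.0695)–(0.5377, -1.6548, -0.0695)  len=0.9020
  (v14,v1,v2) [-+-] → (1.0679, -0.925047, -0.0695)–(1.74, 0, -0.0695)  len=1.1434
  (v14,v2,v12) [--+] → (0.957593, -2.31512, -0.0695)–(0.815701, -2.51041, -0.0695)  len=0.2414
  (v12,v2,v0) [+-+] → (0.957593, -2.31512, -0.0695)–(2.63962, 0, -0.0695)  len=2.8616

Chained into 2 loop(s):
  loop 1: 10 segments, perimeter = 10.2273
  loop 2: 10 segments, perimeter = 15.5153
Total perimeter = 25.743


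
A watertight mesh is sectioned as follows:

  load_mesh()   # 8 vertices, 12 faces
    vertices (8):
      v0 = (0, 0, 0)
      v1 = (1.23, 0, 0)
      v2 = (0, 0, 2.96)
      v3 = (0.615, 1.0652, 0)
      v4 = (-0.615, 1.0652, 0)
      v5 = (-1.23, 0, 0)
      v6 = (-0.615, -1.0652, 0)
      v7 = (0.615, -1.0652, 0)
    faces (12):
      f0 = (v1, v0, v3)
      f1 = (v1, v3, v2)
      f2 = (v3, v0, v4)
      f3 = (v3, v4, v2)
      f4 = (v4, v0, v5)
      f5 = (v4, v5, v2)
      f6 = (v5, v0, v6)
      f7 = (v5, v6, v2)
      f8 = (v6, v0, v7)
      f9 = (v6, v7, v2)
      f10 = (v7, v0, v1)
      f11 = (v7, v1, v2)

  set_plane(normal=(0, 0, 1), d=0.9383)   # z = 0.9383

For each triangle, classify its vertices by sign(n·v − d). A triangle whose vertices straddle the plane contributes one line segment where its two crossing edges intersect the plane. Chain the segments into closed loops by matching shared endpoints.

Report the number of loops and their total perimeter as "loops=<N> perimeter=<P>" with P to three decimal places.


Straddling triangles (6 of 12):
  (v1,v3,v2) [--+] → (0.420049, 0.727539, 0.9383)–(0.840098, 0, 0.9383)  len=0.8401
  (v3,v4,v2) [--+] → (-0.420049, 0.727539, 0.9383)–(0.420049, 0.727539, 0.9383)  len=0.8401
  (v4,v5,v2) [--+] → (-0.840098, 0, 0.9383)–(-0.420049, 0.727539, 0.9383)  len=0.8401
  (v5,v6,v2) [--+] → (-0.420049, -0.727539, 0.9383)–(-0.840098, 0, 0.9383)  len=0.8401
  (v6,v7,v2) [--+] → (0.420049, -0.727539, 0.9383)–(-0.420049, -0.727539, 0.9383)  len=0.8401
  (v7,v1,v2) [--+] → (0.840098, 0, 0.9383)–(0.420049, -0.727539, 0.9383)  len=0.8401

Chained into 1 loop(s):
  loop 1: 6 segments, perimeter = 5.0406
Total perimeter = 5.041

loops=1 perimeter=5.041


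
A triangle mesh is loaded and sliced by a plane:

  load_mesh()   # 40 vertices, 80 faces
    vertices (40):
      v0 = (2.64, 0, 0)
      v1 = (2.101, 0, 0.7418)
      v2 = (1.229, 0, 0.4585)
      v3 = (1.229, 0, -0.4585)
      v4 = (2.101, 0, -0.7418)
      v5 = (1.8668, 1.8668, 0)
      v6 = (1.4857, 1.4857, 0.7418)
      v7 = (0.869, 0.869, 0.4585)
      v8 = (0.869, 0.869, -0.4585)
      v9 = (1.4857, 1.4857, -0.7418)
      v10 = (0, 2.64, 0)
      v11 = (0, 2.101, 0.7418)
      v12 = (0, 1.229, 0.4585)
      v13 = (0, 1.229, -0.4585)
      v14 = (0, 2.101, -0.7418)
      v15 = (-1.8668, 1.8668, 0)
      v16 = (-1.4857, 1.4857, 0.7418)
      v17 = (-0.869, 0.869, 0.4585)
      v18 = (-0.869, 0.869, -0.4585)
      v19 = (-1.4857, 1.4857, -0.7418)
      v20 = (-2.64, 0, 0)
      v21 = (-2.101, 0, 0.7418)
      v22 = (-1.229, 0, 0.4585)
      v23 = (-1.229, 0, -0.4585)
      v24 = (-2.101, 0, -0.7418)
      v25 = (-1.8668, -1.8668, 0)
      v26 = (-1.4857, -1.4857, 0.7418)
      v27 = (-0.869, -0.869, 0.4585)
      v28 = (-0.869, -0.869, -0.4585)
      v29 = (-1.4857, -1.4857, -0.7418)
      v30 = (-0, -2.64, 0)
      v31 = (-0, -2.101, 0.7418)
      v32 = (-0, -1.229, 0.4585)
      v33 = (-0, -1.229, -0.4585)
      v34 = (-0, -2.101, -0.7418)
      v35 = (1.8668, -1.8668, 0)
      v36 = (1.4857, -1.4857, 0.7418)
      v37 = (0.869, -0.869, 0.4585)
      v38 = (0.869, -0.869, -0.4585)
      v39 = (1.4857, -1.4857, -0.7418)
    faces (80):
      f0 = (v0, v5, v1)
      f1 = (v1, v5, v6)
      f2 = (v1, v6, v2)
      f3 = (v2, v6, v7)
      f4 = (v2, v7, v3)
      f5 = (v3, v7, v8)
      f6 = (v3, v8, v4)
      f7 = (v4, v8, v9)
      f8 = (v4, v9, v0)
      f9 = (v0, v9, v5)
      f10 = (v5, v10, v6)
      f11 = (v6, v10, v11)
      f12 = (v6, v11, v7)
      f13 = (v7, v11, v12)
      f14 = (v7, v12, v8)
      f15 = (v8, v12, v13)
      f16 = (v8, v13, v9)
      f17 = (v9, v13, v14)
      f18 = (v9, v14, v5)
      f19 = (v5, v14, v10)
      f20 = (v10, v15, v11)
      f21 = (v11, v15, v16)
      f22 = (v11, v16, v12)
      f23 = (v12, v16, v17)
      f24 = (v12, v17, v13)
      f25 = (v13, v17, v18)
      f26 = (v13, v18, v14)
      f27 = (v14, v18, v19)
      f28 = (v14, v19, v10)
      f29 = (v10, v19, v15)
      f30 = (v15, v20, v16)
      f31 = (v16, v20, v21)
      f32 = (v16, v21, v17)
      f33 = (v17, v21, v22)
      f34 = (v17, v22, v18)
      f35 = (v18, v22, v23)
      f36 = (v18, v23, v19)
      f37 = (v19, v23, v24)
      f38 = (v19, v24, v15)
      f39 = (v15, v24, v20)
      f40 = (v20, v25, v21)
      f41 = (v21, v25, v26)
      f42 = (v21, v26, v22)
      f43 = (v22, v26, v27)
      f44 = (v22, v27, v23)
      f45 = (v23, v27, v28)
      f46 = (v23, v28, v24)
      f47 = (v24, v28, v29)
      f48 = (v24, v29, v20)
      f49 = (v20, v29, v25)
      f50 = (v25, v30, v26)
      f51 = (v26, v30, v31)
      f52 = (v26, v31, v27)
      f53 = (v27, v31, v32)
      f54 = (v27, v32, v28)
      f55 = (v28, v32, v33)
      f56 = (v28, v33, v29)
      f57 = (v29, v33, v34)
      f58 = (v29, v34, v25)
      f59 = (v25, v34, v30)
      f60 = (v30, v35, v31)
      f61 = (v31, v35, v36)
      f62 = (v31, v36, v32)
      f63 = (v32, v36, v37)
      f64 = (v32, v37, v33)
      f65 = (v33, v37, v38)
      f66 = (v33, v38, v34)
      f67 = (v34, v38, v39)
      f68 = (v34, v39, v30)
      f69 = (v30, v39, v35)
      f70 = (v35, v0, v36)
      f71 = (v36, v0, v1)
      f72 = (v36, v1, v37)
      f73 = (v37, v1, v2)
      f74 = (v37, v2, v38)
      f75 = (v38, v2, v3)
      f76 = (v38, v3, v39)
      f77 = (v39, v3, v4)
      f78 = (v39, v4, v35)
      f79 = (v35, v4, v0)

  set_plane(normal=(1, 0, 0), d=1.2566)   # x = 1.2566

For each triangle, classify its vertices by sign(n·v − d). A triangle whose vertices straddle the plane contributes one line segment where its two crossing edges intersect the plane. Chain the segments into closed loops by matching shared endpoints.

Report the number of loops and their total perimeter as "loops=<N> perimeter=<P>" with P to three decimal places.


loops=1 perimeter=10.102

Straddling triangles (22 of 80):
  (v1,v6,v2) [++-] → (1.2566, 0.15974, 0.48896)–(1.2566, 0, 0.467467)  len=0.1612
  (v2,v6,v7) [-+-] → (1.2566, 0.15974, 0.48896)–(1.2566, 1.2566, 0.636556)  len=1.1067
  (v3,v8,v4) [--+] → (1.2566, 0.595604, -0.547629)–(1.2566, 0, -0.467467)  len=0.6010
  (v4,v8,v9) [+-+] → (1.2566, 0.595604, -0.547629)–(1.2566, 1.2566, -0.636556)  len=0.6670
  (v5,v10,v6) [+-+] → (1.2566, 2.11954, 0)–(1.2566, 1.6637, 0.627412)  len=0.7755
  (v6,v10,v11) [+--] → (1.2566, 1.6637, 0.627412)–(1.2566, 1.58058, 0.7418)  len=0.1414
  (v6,v11,v7) [+--] → (1.2566, 1.58058, 0.7418)–(1.2566, 1.2566, 0.636556)  len=0.3406
  (v8,v13,v9) [--+] → (1.2566, 1.44612, -0.698114)–(1.2566, 1.2566, -0.636556)  len=0.1993
  (v9,v13,v14) [+--] → (1.2566, 1.44612, -0.698114)–(1.2566, 1.58058, -0.7418)  len=0.1414
  (v9,v14,v5) [+-+] → (1.2566, 1.58058, -0.7418)–(1.2566, 1.94335, -0.242472)  len=0.6172
  (v5,v14,v10) [+--] → (1.2566, 1.94335, -0.242472)–(1.2566, 2.11954, 0)  len=0.2997
  (v30,v35,v31) [-+-] → (1.2566, -2.11954, 0)–(1.2566, -1.94335, 0.242472)  len=0.2997
  (v31,v35,v36) [-++] → (1.2566, -1.94335, 0.242472)–(1.2566, -1.58058, 0.7418)  len=0.6172
  (v31,v36,v32) [-+-] → (1.2566, -1.58058, 0.7418)–(1.2566, -1.44612, 0.698114)  len=0.1414
  (v32,v36,v37) [-+-] → (1.2566, -1.44612, 0.698114)–(1.2566, -1.2566, 0.636556)  len=0.1993
  (v34,v38,v39) [--+] → (1.2566, -1.2566, -0.636556)–(1.2566, -1.58058, -0.7418)  len=0.3406
  (v34,v39,v30) [-+-] → (1.2566, -1.58058, -0.7418)–(1.2566, -1.6637, -0.627412)  len=0.1414
  (v30,v39,v35) [-++] → (1.2566, -1.6637, -0.627412)–(1.2566, -2.11954, 0)  len=0.7755
  (v36,v1,v37) [++-] → (1.2566, -0.595604, 0.547629)–(1.2566, -1.2566, 0.636556)  len=0.6670
  (v37,v1,v2) [-+-] → (1.2566, -0.595604, 0.547629)–(1.2566, 0, 0.467467)  len=0.6010
  (v38,v3,v39) [--+] → (1.2566, -0.15974, -0.48896)–(1.2566, -1.2566, -0.636556)  len=1.1067
  (v39,v3,v4) [+-+] → (1.2566, -0.15974, -0.48896)–(1.2566, 0, -0.467467)  len=0.1612

Chained into 1 loop(s):
  loop 1: 22 segments, perimeter = 10.1020
Total perimeter = 10.102


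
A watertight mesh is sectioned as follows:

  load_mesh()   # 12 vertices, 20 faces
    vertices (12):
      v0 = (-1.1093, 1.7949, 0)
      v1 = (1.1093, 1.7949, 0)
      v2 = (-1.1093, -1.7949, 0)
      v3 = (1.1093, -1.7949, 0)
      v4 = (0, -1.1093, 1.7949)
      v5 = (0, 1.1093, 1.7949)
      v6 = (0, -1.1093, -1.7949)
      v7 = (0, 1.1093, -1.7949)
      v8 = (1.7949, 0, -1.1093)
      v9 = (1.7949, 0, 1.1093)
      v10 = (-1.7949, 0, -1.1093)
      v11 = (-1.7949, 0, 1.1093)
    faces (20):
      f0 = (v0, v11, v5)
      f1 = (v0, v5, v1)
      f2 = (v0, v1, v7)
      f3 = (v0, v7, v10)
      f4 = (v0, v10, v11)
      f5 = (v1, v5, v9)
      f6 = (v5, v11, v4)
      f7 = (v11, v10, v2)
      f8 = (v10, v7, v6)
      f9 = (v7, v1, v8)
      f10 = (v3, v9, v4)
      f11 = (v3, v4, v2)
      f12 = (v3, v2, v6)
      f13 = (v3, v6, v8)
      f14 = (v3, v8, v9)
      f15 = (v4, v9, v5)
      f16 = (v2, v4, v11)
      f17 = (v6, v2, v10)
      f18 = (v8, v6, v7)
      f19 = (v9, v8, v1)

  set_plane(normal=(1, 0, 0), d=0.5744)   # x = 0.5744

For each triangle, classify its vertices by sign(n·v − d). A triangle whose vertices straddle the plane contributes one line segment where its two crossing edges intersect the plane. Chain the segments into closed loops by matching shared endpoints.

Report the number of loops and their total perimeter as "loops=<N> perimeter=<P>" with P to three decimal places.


Straddling triangles (10 of 20):
  (v0,v5,v1) [--+] → (0.5744, 1.46431, 0.865494)–(0.5744, 1.7949, 0)  len=0.9265
  (v0,v1,v7) [-+-] → (0.5744, 1.7949, 0)–(0.5744, 1.46431, -0.865494)  len=0.9265
  (v1,v5,v9) [+-+] → (0.5744, 1.46431, 0.865494)–(0.5744, 0.754304, 1.5755)  len=1.0041
  (v7,v1,v8) [-++] → (0.5744, 1.46431, -0.865494)–(0.5744, 0.754304, -1.5755)  len=1.0041
  (v3,v9,v4) [++-] → (0.5744, -0.754304, 1.5755)–(0.5744, -1.46431, 0.865494)  len=1.0041
  (v3,v4,v2) [+--] → (0.5744, -1.46431, 0.865494)–(0.5744, -1.7949, 0)  len=0.9265
  (v3,v2,v6) [+--] → (0.5744, -1.7949, 0)–(0.5744, -1.46431, -0.865494)  len=0.9265
  (v3,v6,v8) [+-+] → (0.5744, -1.46431, -0.865494)–(0.5744, -0.754304, -1.5755)  len=1.0041
  (v4,v9,v5) [-+-] → (0.5744, -0.754304, 1.5755)–(0.5744, 0.754304, 1.5755)  len=1.5086
  (v8,v6,v7) [+--] → (0.5744, -0.754304, -1.5755)–(0.5744, 0.754304, -1.5755)  len=1.5086

Chained into 1 loop(s):
  loop 1: 10 segments, perimeter = 10.7395
Total perimeter = 10.740

loops=1 perimeter=10.740


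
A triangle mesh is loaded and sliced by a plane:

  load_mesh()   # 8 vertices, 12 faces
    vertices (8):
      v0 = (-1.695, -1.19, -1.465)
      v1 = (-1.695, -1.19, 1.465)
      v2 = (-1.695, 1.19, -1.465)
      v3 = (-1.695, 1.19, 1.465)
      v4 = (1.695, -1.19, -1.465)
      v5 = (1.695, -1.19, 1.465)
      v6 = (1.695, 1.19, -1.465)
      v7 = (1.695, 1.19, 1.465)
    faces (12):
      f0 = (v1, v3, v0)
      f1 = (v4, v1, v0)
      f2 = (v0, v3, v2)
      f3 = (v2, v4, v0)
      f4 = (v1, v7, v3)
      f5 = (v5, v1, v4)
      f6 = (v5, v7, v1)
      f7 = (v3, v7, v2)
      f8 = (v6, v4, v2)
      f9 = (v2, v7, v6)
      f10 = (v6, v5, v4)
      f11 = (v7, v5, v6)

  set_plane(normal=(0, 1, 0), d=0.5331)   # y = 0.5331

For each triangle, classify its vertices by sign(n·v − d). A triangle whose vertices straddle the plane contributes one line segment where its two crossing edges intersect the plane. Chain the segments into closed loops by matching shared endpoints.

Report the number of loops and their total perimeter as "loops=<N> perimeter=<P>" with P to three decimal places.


loops=1 perimeter=12.640

Straddling triangles (8 of 12):
  (v1,v3,v0) [-+-] → (-1.695, 0.5331, 1.465)–(-1.695, 0.5331, 0.656295)  len=0.8087
  (v0,v3,v2) [-++] → (-1.695, 0.5331, 0.656295)–(-1.695, 0.5331, -1.465)  len=2.1213
  (v2,v4,v0) [+--] → (-0.759332, 0.5331, -1.465)–(-1.695, 0.5331, -1.465)  len=0.9357
  (v1,v7,v3) [-++] → (0.759332, 0.5331, 1.465)–(-1.695, 0.5331, 1.465)  len=2.4543
  (v5,v7,v1) [-+-] → (1.695, 0.5331, 1.465)–(0.759332, 0.5331, 1.465)  len=0.9357
  (v6,v4,v2) [+-+] → (1.695, 0.5331, -1.465)–(-0.759332, 0.5331, -1.465)  len=2.4543
  (v6,v5,v4) [+--] → (1.695, 0.5331, -0.656295)–(1.695, 0.5331, -1.465)  len=0.8087
  (v7,v5,v6) [+-+] → (1.695, 0.5331, 1.465)–(1.695, 0.5331, -0.656295)  len=2.1213

Chained into 1 loop(s):
  loop 1: 8 segments, perimeter = 12.6400
Total perimeter = 12.640


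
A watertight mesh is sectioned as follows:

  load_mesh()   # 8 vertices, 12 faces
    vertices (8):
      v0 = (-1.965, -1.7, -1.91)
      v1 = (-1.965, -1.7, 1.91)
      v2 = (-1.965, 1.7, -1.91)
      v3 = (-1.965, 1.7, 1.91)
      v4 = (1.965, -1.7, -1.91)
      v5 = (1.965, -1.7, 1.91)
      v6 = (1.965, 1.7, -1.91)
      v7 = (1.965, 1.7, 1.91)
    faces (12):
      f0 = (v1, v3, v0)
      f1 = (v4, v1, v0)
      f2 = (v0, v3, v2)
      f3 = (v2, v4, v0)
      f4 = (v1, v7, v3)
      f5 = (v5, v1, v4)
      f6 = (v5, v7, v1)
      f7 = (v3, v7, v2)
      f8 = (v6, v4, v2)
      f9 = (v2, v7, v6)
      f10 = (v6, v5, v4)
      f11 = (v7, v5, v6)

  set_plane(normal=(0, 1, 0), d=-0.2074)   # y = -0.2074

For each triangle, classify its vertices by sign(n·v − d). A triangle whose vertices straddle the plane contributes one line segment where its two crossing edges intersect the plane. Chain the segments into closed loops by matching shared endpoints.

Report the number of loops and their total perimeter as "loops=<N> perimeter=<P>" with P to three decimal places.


Straddling triangles (8 of 12):
  (v1,v3,v0) [-+-] → (-1.965, -0.2074, 1.91)–(-1.965, -0.2074, -0.23302)  len=2.1430
  (v0,v3,v2) [-++] → (-1.965, -0.2074, -0.23302)–(-1.965, -0.2074, -1.91)  len=1.6770
  (v2,v4,v0) [+--] → (0.23973, -0.2074, -1.91)–(-1.965, -0.2074, -1.91)  len=2.2047
  (v1,v7,v3) [-++] → (-0.23973, -0.2074, 1.91)–(-1.965, -0.2074, 1.91)  len=1.7253
  (v5,v7,v1) [-+-] → (1.965, -0.2074, 1.91)–(-0.23973, -0.2074, 1.91)  len=2.2047
  (v6,v4,v2) [+-+] → (1.965, -0.2074, -1.91)–(0.23973, -0.2074, -1.91)  len=1.7253
  (v6,v5,v4) [+--] → (1.965, -0.2074, 0.23302)–(1.965, -0.2074, -1.91)  len=2.1430
  (v7,v5,v6) [+-+] → (1.965, -0.2074, 1.91)–(1.965, -0.2074, 0.23302)  len=1.6770

Chained into 1 loop(s):
  loop 1: 8 segments, perimeter = 15.5000
Total perimeter = 15.500

loops=1 perimeter=15.500


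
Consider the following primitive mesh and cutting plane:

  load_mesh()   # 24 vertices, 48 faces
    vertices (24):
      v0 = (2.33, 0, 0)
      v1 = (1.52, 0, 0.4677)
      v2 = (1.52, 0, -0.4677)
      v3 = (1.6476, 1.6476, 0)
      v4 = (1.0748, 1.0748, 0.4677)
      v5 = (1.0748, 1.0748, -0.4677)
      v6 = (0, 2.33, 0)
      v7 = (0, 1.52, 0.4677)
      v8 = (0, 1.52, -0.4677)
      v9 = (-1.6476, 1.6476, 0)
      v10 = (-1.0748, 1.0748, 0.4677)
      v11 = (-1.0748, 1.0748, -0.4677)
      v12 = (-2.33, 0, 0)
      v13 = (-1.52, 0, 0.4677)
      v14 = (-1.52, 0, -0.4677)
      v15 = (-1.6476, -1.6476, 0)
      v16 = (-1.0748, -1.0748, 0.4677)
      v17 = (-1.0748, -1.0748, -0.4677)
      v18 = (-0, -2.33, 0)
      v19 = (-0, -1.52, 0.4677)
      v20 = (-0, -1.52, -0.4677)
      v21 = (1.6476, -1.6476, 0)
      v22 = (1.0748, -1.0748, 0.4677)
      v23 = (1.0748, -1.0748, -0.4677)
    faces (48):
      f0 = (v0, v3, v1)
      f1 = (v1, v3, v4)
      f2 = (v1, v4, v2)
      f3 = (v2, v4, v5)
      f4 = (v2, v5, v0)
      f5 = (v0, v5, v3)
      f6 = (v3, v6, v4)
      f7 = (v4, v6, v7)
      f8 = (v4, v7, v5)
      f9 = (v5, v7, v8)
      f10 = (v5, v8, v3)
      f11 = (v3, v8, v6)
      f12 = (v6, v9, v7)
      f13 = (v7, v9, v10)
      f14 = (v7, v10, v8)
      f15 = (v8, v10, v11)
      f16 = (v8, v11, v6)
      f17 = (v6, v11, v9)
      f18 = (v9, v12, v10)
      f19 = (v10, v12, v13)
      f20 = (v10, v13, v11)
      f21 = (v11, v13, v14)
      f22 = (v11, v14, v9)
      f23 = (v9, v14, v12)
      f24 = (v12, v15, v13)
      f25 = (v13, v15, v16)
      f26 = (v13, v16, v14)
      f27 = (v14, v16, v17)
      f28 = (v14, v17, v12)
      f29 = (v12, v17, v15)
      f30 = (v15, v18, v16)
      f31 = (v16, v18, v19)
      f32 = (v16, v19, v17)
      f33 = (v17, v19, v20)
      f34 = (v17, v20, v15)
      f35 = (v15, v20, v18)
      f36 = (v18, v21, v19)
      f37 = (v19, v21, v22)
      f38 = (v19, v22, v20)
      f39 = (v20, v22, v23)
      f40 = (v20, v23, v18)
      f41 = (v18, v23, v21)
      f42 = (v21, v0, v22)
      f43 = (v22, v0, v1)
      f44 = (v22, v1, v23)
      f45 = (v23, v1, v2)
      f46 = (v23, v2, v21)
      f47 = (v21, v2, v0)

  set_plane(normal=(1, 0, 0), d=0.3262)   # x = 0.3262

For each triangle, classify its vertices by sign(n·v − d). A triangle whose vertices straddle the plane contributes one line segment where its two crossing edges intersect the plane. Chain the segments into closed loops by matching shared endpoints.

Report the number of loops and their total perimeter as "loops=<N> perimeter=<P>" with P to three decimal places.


Straddling triangles (12 of 48):
  (v3,v6,v4) [+-+] → (0.3262, 2.1949, 0)–(0.3262, 1.94905, 0.141946)  len=0.2839
  (v4,v6,v7) [+--] → (0.3262, 1.94905, 0.141946)–(0.3262, 1.38488, 0.4677)  len=0.6515
  (v4,v7,v5) [+-+] → (0.3262, 1.38488, 0.4677)–(0.3262, 1.38488, 0.183808)  len=0.2839
  (v5,v7,v8) [+--] → (0.3262, 1.38488, 0.183808)–(0.3262, 1.38488, -0.4677)  len=0.6515
  (v5,v8,v3) [+-+] → (0.3262, 1.38488, -0.4677)–(0.3262, 1.54526, -0.375102)  len=0.1852
  (v3,v8,v6) [+--] → (0.3262, 1.54526, -0.375102)–(0.3262, 2.1949, 0)  len=0.7501
  (v18,v21,v19) [-+-] → (0.3262, -2.1949, 0)–(0.3262, -1.54526, 0.375102)  len=0.7501
  (v19,v21,v22) [-++] → (0.3262, -1.54526, 0.375102)–(0.3262, -1.38488, 0.4677)  len=0.1852
  (v19,v22,v20) [-+-] → (0.3262, -1.38488, 0.4677)–(0.3262, -1.38488, -0.183808)  len=0.6515
  (v20,v22,v23) [-++] → (0.3262, -1.38488, -0.183808)–(0.3262, -1.38488, -0.4677)  len=0.2839
  (v20,v23,v18) [-+-] → (0.3262, -1.38488, -0.4677)–(0.3262, -1.94905, -0.141946)  len=0.6515
  (v18,v23,v21) [-++] → (0.3262, -1.94905, -0.141946)–(0.3262, -2.1949, 0)  len=0.2839

Chained into 2 loop(s):
  loop 1: 6 segments, perimeter = 2.8061
  loop 2: 6 segments, perimeter = 2.8061
Total perimeter = 5.612

loops=2 perimeter=5.612


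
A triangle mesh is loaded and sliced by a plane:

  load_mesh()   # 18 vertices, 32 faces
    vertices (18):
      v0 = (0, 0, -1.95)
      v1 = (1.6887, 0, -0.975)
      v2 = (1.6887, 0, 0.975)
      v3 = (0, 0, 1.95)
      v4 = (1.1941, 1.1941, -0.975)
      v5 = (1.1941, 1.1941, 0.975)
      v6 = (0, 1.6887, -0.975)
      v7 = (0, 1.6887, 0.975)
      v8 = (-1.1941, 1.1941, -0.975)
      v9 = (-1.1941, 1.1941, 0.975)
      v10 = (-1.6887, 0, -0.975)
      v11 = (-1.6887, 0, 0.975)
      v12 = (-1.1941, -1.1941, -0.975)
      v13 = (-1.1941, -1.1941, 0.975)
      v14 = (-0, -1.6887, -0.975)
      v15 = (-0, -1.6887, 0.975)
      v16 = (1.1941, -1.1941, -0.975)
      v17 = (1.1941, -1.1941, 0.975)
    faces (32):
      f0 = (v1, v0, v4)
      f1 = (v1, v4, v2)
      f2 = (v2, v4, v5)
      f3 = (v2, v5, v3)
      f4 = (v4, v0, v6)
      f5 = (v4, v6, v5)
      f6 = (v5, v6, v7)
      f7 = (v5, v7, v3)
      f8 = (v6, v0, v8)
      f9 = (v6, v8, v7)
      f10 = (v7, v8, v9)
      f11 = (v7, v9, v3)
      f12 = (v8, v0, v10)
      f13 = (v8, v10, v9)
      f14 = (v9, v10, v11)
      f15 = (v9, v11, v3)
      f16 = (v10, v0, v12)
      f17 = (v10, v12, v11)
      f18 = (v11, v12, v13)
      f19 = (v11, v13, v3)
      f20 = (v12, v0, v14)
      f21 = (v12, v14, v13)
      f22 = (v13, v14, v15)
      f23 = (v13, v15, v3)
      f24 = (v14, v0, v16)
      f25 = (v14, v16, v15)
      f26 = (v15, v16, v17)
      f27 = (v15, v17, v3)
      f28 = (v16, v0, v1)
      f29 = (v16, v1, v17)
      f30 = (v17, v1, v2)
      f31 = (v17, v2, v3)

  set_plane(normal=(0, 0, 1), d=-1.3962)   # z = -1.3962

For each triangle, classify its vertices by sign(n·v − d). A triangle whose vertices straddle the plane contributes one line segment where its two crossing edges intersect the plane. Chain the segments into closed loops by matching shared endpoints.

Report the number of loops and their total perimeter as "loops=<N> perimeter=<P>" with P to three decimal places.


Straddling triangles (8 of 32):
  (v1,v0,v4) [+-+] → (0.959182, 0, -1.3962)–(0.678249, 0.678249, -1.3962)  len=0.7341
  (v4,v0,v6) [+-+] → (0.678249, 0.678249, -1.3962)–(0, 0.959182, -1.3962)  len=0.7341
  (v6,v0,v8) [+-+] → (0, 0.959182, -1.3962)–(-0.678249, 0.678249, -1.3962)  len=0.7341
  (v8,v0,v10) [+-+] → (-0.678249, 0.678249, -1.3962)–(-0.959182, 0, -1.3962)  len=0.7341
  (v10,v0,v12) [+-+] → (-0.959182, 0, -1.3962)–(-0.678249, -0.678249, -1.3962)  len=0.7341
  (v12,v0,v14) [+-+] → (-0.678249, -0.678249, -1.3962)–(0, -0.959182, -1.3962)  len=0.7341
  (v14,v0,v16) [+-+] → (0, -0.959182, -1.3962)–(0.678249, -0.678249, -1.3962)  len=0.7341
  (v16,v0,v1) [+-+] → (0.678249, -0.678249, -1.3962)–(0.959182, 0, -1.3962)  len=0.7341

Chained into 1 loop(s):
  loop 1: 8 segments, perimeter = 5.8730
Total perimeter = 5.873

loops=1 perimeter=5.873


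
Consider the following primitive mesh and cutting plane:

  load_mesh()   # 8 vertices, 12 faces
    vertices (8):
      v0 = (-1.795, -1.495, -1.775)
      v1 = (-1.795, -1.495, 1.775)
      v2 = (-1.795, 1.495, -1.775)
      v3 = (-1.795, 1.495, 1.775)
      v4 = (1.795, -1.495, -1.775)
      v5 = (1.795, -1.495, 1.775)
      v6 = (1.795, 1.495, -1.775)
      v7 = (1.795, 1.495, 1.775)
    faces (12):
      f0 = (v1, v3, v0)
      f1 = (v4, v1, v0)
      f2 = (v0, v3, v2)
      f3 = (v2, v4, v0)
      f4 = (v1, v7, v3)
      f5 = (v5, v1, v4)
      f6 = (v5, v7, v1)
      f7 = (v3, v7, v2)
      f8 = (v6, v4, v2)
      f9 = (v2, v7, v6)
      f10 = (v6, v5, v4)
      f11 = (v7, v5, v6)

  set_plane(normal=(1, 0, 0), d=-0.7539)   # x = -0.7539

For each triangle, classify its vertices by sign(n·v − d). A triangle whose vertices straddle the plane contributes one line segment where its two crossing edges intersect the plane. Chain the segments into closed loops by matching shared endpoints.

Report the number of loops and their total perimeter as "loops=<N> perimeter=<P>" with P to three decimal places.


loops=1 perimeter=13.080

Straddling triangles (8 of 12):
  (v4,v1,v0) [+--] → (-0.7539, -1.495, 0.7455)–(-0.7539, -1.495, -1.775)  len=2.5205
  (v2,v4,v0) [-+-] → (-0.7539, 0.6279, -1.775)–(-0.7539, -1.495, -1.775)  len=2.1229
  (v1,v7,v3) [-+-] → (-0.7539, -0.6279, 1.775)–(-0.7539, 1.495, 1.775)  len=2.1229
  (v5,v1,v4) [+-+] → (-0.7539, -1.495, 1.775)–(-0.7539, -1.495, 0.7455)  len=1.0295
  (v5,v7,v1) [++-] → (-0.7539, -0.6279, 1.775)–(-0.7539, -1.495, 1.775)  len=0.8671
  (v3,v7,v2) [-+-] → (-0.7539, 1.495, 1.775)–(-0.7539, 1.495, -0.7455)  len=2.5205
  (v6,v4,v2) [++-] → (-0.7539, 0.6279, -1.775)–(-0.7539, 1.495, -1.775)  len=0.8671
  (v2,v7,v6) [-++] → (-0.7539, 1.495, -0.7455)–(-0.7539, 1.495, -1.775)  len=1.0295

Chained into 1 loop(s):
  loop 1: 8 segments, perimeter = 13.0800
Total perimeter = 13.080


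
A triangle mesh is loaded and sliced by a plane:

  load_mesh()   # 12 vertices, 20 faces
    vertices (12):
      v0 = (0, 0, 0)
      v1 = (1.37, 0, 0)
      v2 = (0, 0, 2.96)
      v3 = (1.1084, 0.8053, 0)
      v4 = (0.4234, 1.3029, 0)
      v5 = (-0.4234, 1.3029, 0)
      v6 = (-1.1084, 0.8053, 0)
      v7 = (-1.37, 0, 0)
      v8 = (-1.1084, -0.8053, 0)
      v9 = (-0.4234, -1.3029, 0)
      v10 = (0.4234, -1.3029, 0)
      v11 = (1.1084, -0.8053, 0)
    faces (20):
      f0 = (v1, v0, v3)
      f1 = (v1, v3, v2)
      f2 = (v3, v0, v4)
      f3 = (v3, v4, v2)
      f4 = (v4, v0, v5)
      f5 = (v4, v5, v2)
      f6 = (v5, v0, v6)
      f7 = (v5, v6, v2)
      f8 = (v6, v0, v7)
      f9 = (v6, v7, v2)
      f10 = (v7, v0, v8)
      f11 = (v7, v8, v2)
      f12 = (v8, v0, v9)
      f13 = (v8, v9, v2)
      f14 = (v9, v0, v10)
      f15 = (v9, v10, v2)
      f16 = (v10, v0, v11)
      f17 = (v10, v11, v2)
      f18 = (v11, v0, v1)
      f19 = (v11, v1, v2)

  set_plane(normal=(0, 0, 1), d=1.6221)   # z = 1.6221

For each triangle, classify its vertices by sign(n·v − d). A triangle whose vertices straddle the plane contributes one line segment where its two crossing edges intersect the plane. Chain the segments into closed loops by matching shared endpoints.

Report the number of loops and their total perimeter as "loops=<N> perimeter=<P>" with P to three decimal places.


loops=1 perimeter=3.827

Straddling triangles (10 of 20):
  (v1,v3,v2) [--+] → (0.500989, 0.36399, 1.6221)–(0.619231, 0, 1.6221)  len=0.3827
  (v3,v4,v2) [--+] → (0.191374, 0.588902, 1.6221)–(0.500989, 0.36399, 1.6221)  len=0.3827
  (v4,v5,v2) [--+] → (-0.191374, 0.588902, 1.6221)–(0.191374, 0.588902, 1.6221)  len=0.3827
  (v5,v6,v2) [--+] → (-0.500989, 0.36399, 1.6221)–(-0.191374, 0.588902, 1.6221)  len=0.3827
  (v6,v7,v2) [--+] → (-0.619231, 0, 1.6221)–(-0.500989, 0.36399, 1.6221)  len=0.3827
  (v7,v8,v2) [--+] → (-0.500989, -0.36399, 1.6221)–(-0.619231, 0, 1.6221)  len=0.3827
  (v8,v9,v2) [--+] → (-0.191374, -0.588902, 1.6221)–(-0.500989, -0.36399, 1.6221)  len=0.3827
  (v9,v10,v2) [--+] → (0.191374, -0.588902, 1.6221)–(-0.191374, -0.588902, 1.6221)  len=0.3827
  (v10,v11,v2) [--+] → (0.500989, -0.36399, 1.6221)–(0.191374, -0.588902, 1.6221)  len=0.3827
  (v11,v1,v2) [--+] → (0.619231, 0, 1.6221)–(0.500989, -0.36399, 1.6221)  len=0.3827

Chained into 1 loop(s):
  loop 1: 10 segments, perimeter = 3.8271
Total perimeter = 3.827
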